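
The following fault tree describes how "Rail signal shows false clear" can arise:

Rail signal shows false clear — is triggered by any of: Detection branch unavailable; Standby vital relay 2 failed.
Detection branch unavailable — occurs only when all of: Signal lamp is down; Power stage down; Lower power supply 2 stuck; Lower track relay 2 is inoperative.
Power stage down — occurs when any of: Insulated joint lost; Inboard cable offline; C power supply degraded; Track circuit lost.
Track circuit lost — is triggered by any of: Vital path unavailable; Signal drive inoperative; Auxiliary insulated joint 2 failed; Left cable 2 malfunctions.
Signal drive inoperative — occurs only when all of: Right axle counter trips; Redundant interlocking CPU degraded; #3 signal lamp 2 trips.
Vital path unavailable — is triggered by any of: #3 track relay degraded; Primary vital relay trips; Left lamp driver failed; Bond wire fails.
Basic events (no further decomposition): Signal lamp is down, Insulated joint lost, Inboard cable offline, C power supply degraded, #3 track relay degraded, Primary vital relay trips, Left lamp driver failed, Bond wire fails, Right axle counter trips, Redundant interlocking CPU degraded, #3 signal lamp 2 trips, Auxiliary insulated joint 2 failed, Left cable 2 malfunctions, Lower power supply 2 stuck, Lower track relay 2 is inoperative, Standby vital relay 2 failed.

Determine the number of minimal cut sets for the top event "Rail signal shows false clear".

Vital path unavailable [OR]: union of children's cut sets → 4 cut set(s).
Signal drive inoperative [AND]: one cut set from each child combined → 1 × 1 × 1 = 1 cut set(s).
Track circuit lost [OR]: union of children's cut sets → 7 cut set(s).
Power stage down [OR]: union of children's cut sets → 10 cut set(s).
Detection branch unavailable [AND]: one cut set from each child combined → 1 × 10 × 1 × 1 = 10 cut set(s).
Rail signal shows false clear [OR]: union of children's cut sets → 11 cut set(s).

11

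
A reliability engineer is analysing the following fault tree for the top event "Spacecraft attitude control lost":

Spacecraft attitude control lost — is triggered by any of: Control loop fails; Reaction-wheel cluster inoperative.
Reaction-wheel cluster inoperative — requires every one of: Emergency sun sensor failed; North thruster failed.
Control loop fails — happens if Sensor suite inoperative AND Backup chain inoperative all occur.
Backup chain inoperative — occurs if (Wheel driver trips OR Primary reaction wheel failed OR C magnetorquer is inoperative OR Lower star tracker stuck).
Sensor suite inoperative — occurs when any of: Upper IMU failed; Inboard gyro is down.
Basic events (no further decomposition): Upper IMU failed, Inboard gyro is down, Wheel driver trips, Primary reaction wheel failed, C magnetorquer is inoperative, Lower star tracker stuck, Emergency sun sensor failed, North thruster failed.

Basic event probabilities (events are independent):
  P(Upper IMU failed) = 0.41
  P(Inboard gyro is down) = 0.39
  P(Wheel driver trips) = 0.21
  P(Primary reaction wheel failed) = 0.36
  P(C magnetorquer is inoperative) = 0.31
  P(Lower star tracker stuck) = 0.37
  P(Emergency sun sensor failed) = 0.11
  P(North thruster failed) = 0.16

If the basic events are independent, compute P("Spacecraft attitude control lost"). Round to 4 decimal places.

0.5082

P(Sensor suite inoperative) [OR] = 1 − (1−0.41) × (1−0.39) = 0.640100
P(Backup chain inoperative) [OR] = 1 − (1−0.21) × (1−0.36) × (1−0.31) × (1−0.37) = 0.780216
P(Control loop fails) [AND] = 0.640100 × 0.780216 = 0.499416
P(Reaction-wheel cluster inoperative) [AND] = 0.11 × 0.16 = 0.017600
P(Spacecraft attitude control lost) [OR] = 1 − (1−0.499416) × (1−0.017600) = 0.508226
Rounded to 4 decimal places: P(Spacecraft attitude control lost) ≈ 0.5082.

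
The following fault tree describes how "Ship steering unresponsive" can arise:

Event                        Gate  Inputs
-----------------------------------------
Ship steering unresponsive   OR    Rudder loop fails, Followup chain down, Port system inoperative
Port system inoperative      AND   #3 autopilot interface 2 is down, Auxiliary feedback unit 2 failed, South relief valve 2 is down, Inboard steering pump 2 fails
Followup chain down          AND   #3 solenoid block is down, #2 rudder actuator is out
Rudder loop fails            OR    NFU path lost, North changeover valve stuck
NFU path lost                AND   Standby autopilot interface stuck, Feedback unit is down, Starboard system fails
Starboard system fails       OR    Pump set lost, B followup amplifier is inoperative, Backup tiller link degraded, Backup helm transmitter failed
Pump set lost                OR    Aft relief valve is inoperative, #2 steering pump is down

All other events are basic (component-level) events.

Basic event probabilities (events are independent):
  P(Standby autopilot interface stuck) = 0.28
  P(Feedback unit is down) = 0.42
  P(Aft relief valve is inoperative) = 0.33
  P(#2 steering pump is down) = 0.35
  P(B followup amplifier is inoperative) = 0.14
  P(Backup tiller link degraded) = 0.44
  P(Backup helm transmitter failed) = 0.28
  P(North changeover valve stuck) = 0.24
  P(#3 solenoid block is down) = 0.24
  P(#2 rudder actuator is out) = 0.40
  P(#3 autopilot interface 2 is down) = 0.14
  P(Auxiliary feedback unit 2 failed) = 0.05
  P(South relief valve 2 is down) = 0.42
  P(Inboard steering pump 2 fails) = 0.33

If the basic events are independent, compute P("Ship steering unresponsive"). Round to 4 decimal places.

P(Pump set lost) [OR] = 1 − (1−0.33) × (1−0.35) = 0.564500
P(Starboard system fails) [OR] = 1 − (1−0.564500) × (1−0.14) × (1−0.44) × (1−0.28) = 0.848990
P(NFU path lost) [AND] = 0.28 × 0.42 × 0.848990 = 0.099841
P(Rudder loop fails) [OR] = 1 − (1−0.099841) × (1−0.24) = 0.315879
P(Followup chain down) [AND] = 0.24 × 0.40 = 0.096000
P(Port system inoperative) [AND] = 0.14 × 0.05 × 0.42 × 0.33 = 0.000970
P(Ship steering unresponsive) [OR] = 1 − (1−0.315879) × (1−0.096000) × (1−0.000970) = 0.382155
Rounded to 4 decimal places: P(Ship steering unresponsive) ≈ 0.3822.

0.3822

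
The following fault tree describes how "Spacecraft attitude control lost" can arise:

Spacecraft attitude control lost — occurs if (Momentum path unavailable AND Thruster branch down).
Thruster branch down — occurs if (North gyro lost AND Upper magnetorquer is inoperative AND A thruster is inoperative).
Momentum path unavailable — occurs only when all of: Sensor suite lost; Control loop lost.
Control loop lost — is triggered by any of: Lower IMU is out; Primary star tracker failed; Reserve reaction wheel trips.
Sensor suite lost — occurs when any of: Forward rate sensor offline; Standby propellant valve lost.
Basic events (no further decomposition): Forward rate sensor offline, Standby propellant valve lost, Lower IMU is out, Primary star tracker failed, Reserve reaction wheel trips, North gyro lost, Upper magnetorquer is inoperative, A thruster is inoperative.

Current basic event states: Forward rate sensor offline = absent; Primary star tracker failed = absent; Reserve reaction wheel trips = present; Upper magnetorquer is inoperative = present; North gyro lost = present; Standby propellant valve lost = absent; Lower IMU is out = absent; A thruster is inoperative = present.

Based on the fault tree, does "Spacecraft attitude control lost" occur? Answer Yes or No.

Sensor suite lost [OR]: Forward rate sensor offline=not, Standby propellant valve lost=not → no input occurs → does not occur.
Control loop lost [OR]: Lower IMU is out=not, Primary star tracker failed=not, Reserve reaction wheel trips=occurs → at least one input occurs → occurs.
Momentum path unavailable [AND]: Sensor suite lost=not, Control loop lost=occurs → not all inputs occur → does not occur.
Thruster branch down [AND]: North gyro lost=occurs, Upper magnetorquer is inoperative=occurs, A thruster is inoperative=occurs → all inputs occur → occurs.
Spacecraft attitude control lost [AND]: Momentum path unavailable=not, Thruster branch down=occurs → not all inputs occur → does not occur.

No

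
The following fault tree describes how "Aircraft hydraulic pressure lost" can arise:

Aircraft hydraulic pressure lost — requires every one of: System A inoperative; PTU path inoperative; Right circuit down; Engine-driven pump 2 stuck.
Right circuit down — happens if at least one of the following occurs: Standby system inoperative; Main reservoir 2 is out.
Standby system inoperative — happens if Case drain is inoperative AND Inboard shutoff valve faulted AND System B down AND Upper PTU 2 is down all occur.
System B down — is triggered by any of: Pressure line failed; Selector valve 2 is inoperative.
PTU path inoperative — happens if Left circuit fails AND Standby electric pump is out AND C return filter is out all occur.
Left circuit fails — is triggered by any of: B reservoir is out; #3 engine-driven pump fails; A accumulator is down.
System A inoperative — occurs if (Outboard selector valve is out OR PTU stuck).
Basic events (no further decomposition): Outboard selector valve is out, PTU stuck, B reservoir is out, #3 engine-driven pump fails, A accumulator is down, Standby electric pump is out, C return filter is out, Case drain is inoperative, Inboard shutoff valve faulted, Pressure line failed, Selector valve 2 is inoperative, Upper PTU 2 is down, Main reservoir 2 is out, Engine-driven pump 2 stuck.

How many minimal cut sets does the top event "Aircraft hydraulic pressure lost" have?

18

System A inoperative [OR]: union of children's cut sets → 2 cut set(s).
Left circuit fails [OR]: union of children's cut sets → 3 cut set(s).
PTU path inoperative [AND]: one cut set from each child combined → 3 × 1 × 1 = 3 cut set(s).
System B down [OR]: union of children's cut sets → 2 cut set(s).
Standby system inoperative [AND]: one cut set from each child combined → 1 × 1 × 2 × 1 = 2 cut set(s).
Right circuit down [OR]: union of children's cut sets → 3 cut set(s).
Aircraft hydraulic pressure lost [AND]: one cut set from each child combined → 2 × 3 × 3 × 1 = 18 cut set(s).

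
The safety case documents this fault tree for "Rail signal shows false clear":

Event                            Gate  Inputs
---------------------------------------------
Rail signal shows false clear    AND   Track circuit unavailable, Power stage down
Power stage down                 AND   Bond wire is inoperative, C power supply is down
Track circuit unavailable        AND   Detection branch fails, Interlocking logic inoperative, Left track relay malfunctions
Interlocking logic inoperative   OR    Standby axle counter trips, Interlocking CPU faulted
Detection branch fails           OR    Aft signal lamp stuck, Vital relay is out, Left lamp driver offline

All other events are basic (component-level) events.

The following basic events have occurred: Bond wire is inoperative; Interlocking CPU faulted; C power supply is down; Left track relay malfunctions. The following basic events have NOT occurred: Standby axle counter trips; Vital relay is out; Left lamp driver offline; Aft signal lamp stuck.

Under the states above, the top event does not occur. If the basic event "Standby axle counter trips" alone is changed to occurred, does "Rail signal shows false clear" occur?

No

Counterfactual: set "Standby axle counter trips" to occurred.
Detection branch fails [OR]: Aft signal lamp stuck=not, Vital relay is out=not, Left lamp driver offline=not → no input occurs → does not occur.
Interlocking logic inoperative [OR]: Standby axle counter trips=occurs, Interlocking CPU faulted=occurs → at least one input occurs → occurs.
Track circuit unavailable [AND]: Detection branch fails=not, Interlocking logic inoperative=occurs, Left track relay malfunctions=occurs → not all inputs occur → does not occur.
Power stage down [AND]: Bond wire is inoperative=occurs, C power supply is down=occurs → all inputs occur → occurs.
Rail signal shows false clear [AND]: Track circuit unavailable=not, Power stage down=occurs → not all inputs occur → does not occur.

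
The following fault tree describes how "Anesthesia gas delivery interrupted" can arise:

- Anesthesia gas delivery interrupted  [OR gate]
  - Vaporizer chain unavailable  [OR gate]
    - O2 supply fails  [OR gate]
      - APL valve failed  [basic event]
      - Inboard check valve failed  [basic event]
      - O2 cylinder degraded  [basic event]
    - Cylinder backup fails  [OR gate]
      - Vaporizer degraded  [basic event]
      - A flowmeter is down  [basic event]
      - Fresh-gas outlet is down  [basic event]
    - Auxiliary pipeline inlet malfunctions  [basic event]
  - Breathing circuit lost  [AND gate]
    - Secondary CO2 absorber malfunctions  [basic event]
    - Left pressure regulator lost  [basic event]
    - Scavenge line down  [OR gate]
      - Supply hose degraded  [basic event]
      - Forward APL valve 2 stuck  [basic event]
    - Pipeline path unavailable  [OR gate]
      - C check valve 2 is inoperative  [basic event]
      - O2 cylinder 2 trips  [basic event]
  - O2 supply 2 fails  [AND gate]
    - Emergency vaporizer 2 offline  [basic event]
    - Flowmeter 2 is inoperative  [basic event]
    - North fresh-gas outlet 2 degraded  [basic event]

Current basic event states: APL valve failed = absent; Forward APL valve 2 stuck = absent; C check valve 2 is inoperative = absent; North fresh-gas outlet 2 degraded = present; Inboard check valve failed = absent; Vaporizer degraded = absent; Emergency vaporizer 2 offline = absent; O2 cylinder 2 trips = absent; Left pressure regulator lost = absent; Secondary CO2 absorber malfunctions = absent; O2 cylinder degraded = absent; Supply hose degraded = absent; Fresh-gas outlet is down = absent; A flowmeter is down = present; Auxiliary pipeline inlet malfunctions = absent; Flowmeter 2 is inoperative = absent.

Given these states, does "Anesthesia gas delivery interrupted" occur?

O2 supply fails [OR]: APL valve failed=not, Inboard check valve failed=not, O2 cylinder degraded=not → no input occurs → does not occur.
Cylinder backup fails [OR]: Vaporizer degraded=not, A flowmeter is down=occurs, Fresh-gas outlet is down=not → at least one input occurs → occurs.
Vaporizer chain unavailable [OR]: O2 supply fails=not, Cylinder backup fails=occurs, Auxiliary pipeline inlet malfunctions=not → at least one input occurs → occurs.
Scavenge line down [OR]: Supply hose degraded=not, Forward APL valve 2 stuck=not → no input occurs → does not occur.
Pipeline path unavailable [OR]: C check valve 2 is inoperative=not, O2 cylinder 2 trips=not → no input occurs → does not occur.
Breathing circuit lost [AND]: Secondary CO2 absorber malfunctions=not, Left pressure regulator lost=not, Scavenge line down=not, Pipeline path unavailable=not → not all inputs occur → does not occur.
O2 supply 2 fails [AND]: Emergency vaporizer 2 offline=not, Flowmeter 2 is inoperative=not, North fresh-gas outlet 2 degraded=occurs → not all inputs occur → does not occur.
Anesthesia gas delivery interrupted [OR]: Vaporizer chain unavailable=occurs, Breathing circuit lost=not, O2 supply 2 fails=not → at least one input occurs → occurs.

Yes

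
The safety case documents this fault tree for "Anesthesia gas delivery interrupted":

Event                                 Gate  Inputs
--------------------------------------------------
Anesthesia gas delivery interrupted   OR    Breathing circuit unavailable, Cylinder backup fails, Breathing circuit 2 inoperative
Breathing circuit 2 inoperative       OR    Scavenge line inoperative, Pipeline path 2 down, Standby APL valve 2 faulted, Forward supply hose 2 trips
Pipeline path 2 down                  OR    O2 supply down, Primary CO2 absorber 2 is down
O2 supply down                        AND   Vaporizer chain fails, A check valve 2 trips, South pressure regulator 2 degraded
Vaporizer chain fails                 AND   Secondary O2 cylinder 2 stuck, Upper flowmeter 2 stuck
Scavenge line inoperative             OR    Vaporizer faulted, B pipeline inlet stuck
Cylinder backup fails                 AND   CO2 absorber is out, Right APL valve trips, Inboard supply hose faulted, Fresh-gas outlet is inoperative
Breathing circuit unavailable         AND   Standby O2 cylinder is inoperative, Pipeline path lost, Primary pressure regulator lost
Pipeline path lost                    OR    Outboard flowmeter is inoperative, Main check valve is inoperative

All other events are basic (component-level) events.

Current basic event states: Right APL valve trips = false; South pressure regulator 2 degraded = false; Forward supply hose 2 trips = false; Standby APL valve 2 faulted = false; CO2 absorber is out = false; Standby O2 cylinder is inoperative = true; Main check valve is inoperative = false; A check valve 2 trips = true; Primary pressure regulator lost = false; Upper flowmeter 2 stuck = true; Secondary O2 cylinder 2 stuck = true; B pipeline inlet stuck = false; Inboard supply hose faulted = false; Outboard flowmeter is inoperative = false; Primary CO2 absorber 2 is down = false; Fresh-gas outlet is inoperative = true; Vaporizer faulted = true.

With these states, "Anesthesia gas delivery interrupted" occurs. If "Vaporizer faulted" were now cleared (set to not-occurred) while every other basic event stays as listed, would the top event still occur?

Counterfactual: set "Vaporizer faulted" to not occurred.
Pipeline path lost [OR]: Outboard flowmeter is inoperative=not, Main check valve is inoperative=not → no input occurs → does not occur.
Breathing circuit unavailable [AND]: Standby O2 cylinder is inoperative=occurs, Pipeline path lost=not, Primary pressure regulator lost=not → not all inputs occur → does not occur.
Cylinder backup fails [AND]: CO2 absorber is out=not, Right APL valve trips=not, Inboard supply hose faulted=not, Fresh-gas outlet is inoperative=occurs → not all inputs occur → does not occur.
Scavenge line inoperative [OR]: Vaporizer faulted=not, B pipeline inlet stuck=not → no input occurs → does not occur.
Vaporizer chain fails [AND]: Secondary O2 cylinder 2 stuck=occurs, Upper flowmeter 2 stuck=occurs → all inputs occur → occurs.
O2 supply down [AND]: Vaporizer chain fails=occurs, A check valve 2 trips=occurs, South pressure regulator 2 degraded=not → not all inputs occur → does not occur.
Pipeline path 2 down [OR]: O2 supply down=not, Primary CO2 absorber 2 is down=not → no input occurs → does not occur.
Breathing circuit 2 inoperative [OR]: Scavenge line inoperative=not, Pipeline path 2 down=not, Standby APL valve 2 faulted=not, Forward supply hose 2 trips=not → no input occurs → does not occur.
Anesthesia gas delivery interrupted [OR]: Breathing circuit unavailable=not, Cylinder backup fails=not, Breathing circuit 2 inoperative=not → no input occurs → does not occur.

No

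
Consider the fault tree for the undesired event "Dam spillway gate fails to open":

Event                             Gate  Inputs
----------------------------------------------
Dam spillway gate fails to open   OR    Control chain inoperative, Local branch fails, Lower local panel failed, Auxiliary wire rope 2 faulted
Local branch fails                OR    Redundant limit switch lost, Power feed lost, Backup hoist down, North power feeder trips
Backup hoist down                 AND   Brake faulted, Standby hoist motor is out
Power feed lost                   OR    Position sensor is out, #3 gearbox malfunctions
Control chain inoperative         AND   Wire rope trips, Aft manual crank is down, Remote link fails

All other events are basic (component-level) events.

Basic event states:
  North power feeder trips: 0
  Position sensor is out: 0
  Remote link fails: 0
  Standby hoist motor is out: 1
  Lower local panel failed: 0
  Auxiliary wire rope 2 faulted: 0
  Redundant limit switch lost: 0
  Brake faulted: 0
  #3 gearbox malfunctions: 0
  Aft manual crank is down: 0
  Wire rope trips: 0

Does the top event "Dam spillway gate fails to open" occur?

No

Control chain inoperative [AND]: Wire rope trips=not, Aft manual crank is down=not, Remote link fails=not → not all inputs occur → does not occur.
Power feed lost [OR]: Position sensor is out=not, #3 gearbox malfunctions=not → no input occurs → does not occur.
Backup hoist down [AND]: Brake faulted=not, Standby hoist motor is out=occurs → not all inputs occur → does not occur.
Local branch fails [OR]: Redundant limit switch lost=not, Power feed lost=not, Backup hoist down=not, North power feeder trips=not → no input occurs → does not occur.
Dam spillway gate fails to open [OR]: Control chain inoperative=not, Local branch fails=not, Lower local panel failed=not, Auxiliary wire rope 2 faulted=not → no input occurs → does not occur.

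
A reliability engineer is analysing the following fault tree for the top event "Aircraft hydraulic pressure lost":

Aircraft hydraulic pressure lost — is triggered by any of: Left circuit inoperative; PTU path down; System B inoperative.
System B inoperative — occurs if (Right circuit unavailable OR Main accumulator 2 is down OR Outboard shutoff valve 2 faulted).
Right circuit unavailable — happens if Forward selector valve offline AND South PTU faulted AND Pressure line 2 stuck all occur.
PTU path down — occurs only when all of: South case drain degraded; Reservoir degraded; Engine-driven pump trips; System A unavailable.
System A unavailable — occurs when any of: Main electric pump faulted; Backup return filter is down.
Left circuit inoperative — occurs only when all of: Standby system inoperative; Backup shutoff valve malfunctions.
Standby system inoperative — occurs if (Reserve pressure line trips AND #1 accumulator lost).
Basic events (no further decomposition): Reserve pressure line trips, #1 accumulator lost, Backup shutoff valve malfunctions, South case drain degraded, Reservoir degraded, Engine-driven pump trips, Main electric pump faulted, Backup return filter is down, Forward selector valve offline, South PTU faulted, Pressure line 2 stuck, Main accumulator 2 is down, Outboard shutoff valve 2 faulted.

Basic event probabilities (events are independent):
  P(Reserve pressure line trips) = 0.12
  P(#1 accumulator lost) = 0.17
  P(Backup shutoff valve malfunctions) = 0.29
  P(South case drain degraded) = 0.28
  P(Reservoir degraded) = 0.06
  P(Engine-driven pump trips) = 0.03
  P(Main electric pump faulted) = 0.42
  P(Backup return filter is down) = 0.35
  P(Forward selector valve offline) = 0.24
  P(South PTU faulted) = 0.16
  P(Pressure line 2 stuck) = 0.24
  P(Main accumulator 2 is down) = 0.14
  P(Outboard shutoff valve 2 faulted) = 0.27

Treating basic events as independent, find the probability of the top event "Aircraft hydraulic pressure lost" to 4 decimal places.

P(Standby system inoperative) [AND] = 0.12 × 0.17 = 0.020400
P(Left circuit inoperative) [AND] = 0.020400 × 0.29 = 0.005916
P(System A unavailable) [OR] = 1 − (1−0.42) × (1−0.35) = 0.623000
P(PTU path down) [AND] = 0.28 × 0.06 × 0.03 × 0.623000 = 0.000314
P(Right circuit unavailable) [AND] = 0.24 × 0.16 × 0.24 = 0.009216
P(System B inoperative) [OR] = 1 − (1−0.009216) × (1−0.14) × (1−0.27) = 0.377986
P(Aircraft hydraulic pressure lost) [OR] = 1 − (1−0.005916) × (1−0.000314) × (1−0.377986) = 0.381860
Rounded to 4 decimal places: P(Aircraft hydraulic pressure lost) ≈ 0.3819.

0.3819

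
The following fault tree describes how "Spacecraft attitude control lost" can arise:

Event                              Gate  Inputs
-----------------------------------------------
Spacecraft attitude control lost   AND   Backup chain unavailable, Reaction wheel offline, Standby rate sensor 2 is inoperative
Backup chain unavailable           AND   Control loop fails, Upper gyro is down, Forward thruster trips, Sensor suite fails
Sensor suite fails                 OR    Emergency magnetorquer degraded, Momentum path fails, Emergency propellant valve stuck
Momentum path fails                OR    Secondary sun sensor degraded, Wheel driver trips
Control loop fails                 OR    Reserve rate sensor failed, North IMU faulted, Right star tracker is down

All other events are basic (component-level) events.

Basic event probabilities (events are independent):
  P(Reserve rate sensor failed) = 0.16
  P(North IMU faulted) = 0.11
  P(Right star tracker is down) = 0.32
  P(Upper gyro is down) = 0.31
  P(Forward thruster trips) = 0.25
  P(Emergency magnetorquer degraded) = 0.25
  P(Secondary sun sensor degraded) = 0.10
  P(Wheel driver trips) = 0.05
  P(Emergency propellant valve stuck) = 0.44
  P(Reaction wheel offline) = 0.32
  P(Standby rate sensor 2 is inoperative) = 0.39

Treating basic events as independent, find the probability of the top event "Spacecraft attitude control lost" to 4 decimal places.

P(Control loop fails) [OR] = 1 − (1−0.16) × (1−0.11) × (1−0.32) = 0.491632
P(Momentum path fails) [OR] = 1 − (1−0.10) × (1−0.05) = 0.145000
P(Sensor suite fails) [OR] = 1 − (1−0.25) × (1−0.145000) × (1−0.44) = 0.640900
P(Backup chain unavailable) [AND] = 0.491632 × 0.31 × 0.25 × 0.640900 = 0.024419
P(Spacecraft attitude control lost) [AND] = 0.024419 × 0.32 × 0.39 = 0.003047
Rounded to 4 decimal places: P(Spacecraft attitude control lost) ≈ 0.0030.

0.0030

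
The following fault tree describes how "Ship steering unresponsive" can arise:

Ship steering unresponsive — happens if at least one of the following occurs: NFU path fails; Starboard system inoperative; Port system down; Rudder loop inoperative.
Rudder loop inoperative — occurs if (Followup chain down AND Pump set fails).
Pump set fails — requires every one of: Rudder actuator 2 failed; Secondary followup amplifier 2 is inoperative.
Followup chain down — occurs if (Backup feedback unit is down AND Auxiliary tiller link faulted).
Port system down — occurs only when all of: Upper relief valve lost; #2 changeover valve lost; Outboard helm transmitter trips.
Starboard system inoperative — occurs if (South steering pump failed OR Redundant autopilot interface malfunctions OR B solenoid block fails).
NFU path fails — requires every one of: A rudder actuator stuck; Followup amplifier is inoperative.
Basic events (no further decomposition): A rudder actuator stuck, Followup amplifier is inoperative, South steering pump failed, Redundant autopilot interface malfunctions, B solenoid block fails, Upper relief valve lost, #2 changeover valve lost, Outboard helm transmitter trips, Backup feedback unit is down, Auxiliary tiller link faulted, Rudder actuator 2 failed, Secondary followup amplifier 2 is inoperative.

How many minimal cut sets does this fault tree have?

6

NFU path fails [AND]: one cut set from each child combined → 1 × 1 = 1 cut set(s).
Starboard system inoperative [OR]: union of children's cut sets → 3 cut set(s).
Port system down [AND]: one cut set from each child combined → 1 × 1 × 1 = 1 cut set(s).
Followup chain down [AND]: one cut set from each child combined → 1 × 1 = 1 cut set(s).
Pump set fails [AND]: one cut set from each child combined → 1 × 1 = 1 cut set(s).
Rudder loop inoperative [AND]: one cut set from each child combined → 1 × 1 = 1 cut set(s).
Ship steering unresponsive [OR]: union of children's cut sets → 6 cut set(s).
Minimal cut sets: {A rudder actuator stuck, Followup amplifier is inoperative}; {South steering pump failed}; {Redundant autopilot interface malfunctions}; {B solenoid block fails}; {#2 changeover valve lost, Outboard helm transmitter trips, Upper relief valve lost}; {Auxiliary tiller link faulted, Backup feedback unit is down, Rudder actuator 2 failed, Secondary followup amplifier 2 is inoperative}.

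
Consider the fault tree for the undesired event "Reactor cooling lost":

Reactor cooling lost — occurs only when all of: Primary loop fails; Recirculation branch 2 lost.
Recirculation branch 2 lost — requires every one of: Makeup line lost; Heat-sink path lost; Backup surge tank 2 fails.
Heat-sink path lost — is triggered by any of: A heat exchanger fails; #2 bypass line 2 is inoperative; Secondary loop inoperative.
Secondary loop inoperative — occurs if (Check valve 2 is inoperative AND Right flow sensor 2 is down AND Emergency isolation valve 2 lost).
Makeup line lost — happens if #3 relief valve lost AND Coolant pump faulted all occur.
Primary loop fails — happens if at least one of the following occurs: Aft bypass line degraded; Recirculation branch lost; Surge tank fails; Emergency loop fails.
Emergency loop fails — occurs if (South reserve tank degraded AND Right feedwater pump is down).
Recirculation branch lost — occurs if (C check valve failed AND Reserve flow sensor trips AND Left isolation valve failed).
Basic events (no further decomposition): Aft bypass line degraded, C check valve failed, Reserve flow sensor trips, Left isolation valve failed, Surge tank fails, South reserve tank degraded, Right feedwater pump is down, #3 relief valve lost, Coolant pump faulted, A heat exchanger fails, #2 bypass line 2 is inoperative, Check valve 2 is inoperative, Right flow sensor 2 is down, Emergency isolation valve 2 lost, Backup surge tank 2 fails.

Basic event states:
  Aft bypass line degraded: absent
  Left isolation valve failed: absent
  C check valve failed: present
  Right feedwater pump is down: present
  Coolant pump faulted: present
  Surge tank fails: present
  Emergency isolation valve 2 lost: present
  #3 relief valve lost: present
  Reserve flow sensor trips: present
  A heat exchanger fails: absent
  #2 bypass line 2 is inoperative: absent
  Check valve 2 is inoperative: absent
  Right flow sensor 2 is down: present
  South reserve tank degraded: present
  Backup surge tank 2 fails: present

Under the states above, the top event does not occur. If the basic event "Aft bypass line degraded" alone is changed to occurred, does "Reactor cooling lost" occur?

Counterfactual: set "Aft bypass line degraded" to occurred.
Recirculation branch lost [AND]: C check valve failed=occurs, Reserve flow sensor trips=occurs, Left isolation valve failed=not → not all inputs occur → does not occur.
Emergency loop fails [AND]: South reserve tank degraded=occurs, Right feedwater pump is down=occurs → all inputs occur → occurs.
Primary loop fails [OR]: Aft bypass line degraded=occurs, Recirculation branch lost=not, Surge tank fails=occurs, Emergency loop fails=occurs → at least one input occurs → occurs.
Makeup line lost [AND]: #3 relief valve lost=occurs, Coolant pump faulted=occurs → all inputs occur → occurs.
Secondary loop inoperative [AND]: Check valve 2 is inoperative=not, Right flow sensor 2 is down=occurs, Emergency isolation valve 2 lost=occurs → not all inputs occur → does not occur.
Heat-sink path lost [OR]: A heat exchanger fails=not, #2 bypass line 2 is inoperative=not, Secondary loop inoperative=not → no input occurs → does not occur.
Recirculation branch 2 lost [AND]: Makeup line lost=occurs, Heat-sink path lost=not, Backup surge tank 2 fails=occurs → not all inputs occur → does not occur.
Reactor cooling lost [AND]: Primary loop fails=occurs, Recirculation branch 2 lost=not → not all inputs occur → does not occur.

No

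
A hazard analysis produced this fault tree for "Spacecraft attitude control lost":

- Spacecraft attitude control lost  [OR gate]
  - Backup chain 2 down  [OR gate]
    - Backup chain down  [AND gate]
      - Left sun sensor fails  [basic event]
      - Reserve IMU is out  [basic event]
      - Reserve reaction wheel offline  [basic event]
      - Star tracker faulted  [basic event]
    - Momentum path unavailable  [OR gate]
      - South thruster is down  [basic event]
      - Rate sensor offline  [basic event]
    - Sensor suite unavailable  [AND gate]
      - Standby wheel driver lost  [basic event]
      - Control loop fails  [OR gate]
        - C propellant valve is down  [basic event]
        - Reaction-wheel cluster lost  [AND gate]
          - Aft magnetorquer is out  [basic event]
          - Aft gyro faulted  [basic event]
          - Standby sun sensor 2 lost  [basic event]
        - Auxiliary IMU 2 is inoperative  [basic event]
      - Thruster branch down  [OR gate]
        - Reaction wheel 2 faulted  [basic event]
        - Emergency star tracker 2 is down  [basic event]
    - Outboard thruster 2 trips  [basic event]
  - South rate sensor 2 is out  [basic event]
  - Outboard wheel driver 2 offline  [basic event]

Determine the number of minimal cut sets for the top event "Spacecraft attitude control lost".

Backup chain down [AND]: one cut set from each child combined → 1 × 1 × 1 × 1 = 1 cut set(s).
Momentum path unavailable [OR]: union of children's cut sets → 2 cut set(s).
Reaction-wheel cluster lost [AND]: one cut set from each child combined → 1 × 1 × 1 = 1 cut set(s).
Control loop fails [OR]: union of children's cut sets → 3 cut set(s).
Thruster branch down [OR]: union of children's cut sets → 2 cut set(s).
Sensor suite unavailable [AND]: one cut set from each child combined → 1 × 3 × 2 = 6 cut set(s).
Backup chain 2 down [OR]: union of children's cut sets → 10 cut set(s).
Spacecraft attitude control lost [OR]: union of children's cut sets → 12 cut set(s).

12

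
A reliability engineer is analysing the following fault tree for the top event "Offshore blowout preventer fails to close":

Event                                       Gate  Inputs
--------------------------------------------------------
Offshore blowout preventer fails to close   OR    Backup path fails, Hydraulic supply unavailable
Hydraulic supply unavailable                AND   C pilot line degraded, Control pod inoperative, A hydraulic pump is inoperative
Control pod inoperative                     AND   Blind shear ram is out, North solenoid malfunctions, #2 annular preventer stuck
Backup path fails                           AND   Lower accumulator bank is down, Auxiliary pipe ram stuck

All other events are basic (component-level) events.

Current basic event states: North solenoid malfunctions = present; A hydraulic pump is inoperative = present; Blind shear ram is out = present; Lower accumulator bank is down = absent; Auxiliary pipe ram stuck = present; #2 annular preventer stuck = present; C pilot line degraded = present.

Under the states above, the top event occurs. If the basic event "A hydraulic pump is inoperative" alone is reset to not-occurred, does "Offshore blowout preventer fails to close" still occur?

No

Counterfactual: set "A hydraulic pump is inoperative" to not occurred.
Backup path fails [AND]: Lower accumulator bank is down=not, Auxiliary pipe ram stuck=occurs → not all inputs occur → does not occur.
Control pod inoperative [AND]: Blind shear ram is out=occurs, North solenoid malfunctions=occurs, #2 annular preventer stuck=occurs → all inputs occur → occurs.
Hydraulic supply unavailable [AND]: C pilot line degraded=occurs, Control pod inoperative=occurs, A hydraulic pump is inoperative=not → not all inputs occur → does not occur.
Offshore blowout preventer fails to close [OR]: Backup path fails=not, Hydraulic supply unavailable=not → no input occurs → does not occur.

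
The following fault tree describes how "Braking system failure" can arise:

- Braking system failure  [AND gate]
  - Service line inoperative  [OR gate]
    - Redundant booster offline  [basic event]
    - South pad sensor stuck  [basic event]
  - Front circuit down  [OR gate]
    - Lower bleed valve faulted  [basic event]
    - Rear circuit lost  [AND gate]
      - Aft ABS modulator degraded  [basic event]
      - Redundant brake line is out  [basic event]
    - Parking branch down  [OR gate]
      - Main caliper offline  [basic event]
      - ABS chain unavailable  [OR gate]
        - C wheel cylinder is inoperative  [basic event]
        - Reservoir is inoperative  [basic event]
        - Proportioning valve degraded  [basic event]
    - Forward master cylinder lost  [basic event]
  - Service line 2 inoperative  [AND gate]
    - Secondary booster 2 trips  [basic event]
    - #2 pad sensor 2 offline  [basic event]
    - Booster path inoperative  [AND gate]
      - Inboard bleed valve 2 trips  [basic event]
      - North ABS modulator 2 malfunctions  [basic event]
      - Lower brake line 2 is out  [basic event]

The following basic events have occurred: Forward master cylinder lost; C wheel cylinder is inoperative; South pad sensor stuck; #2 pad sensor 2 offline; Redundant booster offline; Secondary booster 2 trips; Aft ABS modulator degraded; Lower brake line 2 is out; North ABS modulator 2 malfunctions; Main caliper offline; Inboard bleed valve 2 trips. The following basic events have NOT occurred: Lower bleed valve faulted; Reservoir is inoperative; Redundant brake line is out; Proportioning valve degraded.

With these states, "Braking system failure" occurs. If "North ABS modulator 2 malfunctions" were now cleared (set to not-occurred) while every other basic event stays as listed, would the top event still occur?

Counterfactual: set "North ABS modulator 2 malfunctions" to not occurred.
Service line inoperative [OR]: Redundant booster offline=occurs, South pad sensor stuck=occurs → at least one input occurs → occurs.
Rear circuit lost [AND]: Aft ABS modulator degraded=occurs, Redundant brake line is out=not → not all inputs occur → does not occur.
ABS chain unavailable [OR]: C wheel cylinder is inoperative=occurs, Reservoir is inoperative=not, Proportioning valve degraded=not → at least one input occurs → occurs.
Parking branch down [OR]: Main caliper offline=occurs, ABS chain unavailable=occurs → at least one input occurs → occurs.
Front circuit down [OR]: Lower bleed valve faulted=not, Rear circuit lost=not, Parking branch down=occurs, Forward master cylinder lost=occurs → at least one input occurs → occurs.
Booster path inoperative [AND]: Inboard bleed valve 2 trips=occurs, North ABS modulator 2 malfunctions=not, Lower brake line 2 is out=occurs → not all inputs occur → does not occur.
Service line 2 inoperative [AND]: Secondary booster 2 trips=occurs, #2 pad sensor 2 offline=occurs, Booster path inoperative=not → not all inputs occur → does not occur.
Braking system failure [AND]: Service line inoperative=occurs, Front circuit down=occurs, Service line 2 inoperative=not → not all inputs occur → does not occur.

No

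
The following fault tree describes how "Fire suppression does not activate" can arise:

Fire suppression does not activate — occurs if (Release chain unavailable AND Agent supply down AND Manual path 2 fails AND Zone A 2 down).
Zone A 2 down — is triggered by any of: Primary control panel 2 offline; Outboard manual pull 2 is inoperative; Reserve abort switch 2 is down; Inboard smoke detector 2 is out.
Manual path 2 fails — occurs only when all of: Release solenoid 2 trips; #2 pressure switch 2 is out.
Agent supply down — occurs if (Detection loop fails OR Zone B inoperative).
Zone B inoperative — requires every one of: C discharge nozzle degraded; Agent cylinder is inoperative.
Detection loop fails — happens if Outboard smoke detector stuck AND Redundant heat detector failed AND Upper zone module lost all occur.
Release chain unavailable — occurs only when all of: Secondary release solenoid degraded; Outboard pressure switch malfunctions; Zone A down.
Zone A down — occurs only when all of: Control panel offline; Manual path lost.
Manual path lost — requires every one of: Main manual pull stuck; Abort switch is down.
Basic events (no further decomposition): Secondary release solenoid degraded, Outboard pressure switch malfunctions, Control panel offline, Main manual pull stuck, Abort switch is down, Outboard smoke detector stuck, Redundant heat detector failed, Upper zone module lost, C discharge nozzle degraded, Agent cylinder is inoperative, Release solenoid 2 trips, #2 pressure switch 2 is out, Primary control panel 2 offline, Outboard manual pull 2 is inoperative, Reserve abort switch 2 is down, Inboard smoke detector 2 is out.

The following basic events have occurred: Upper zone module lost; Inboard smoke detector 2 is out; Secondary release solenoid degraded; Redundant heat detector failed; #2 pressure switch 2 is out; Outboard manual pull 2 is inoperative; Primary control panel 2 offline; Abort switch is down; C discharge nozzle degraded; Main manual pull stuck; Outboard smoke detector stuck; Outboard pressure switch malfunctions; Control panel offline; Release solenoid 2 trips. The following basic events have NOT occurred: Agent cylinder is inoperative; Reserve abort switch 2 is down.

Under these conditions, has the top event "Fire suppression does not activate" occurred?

Manual path lost [AND]: Main manual pull stuck=occurs, Abort switch is down=occurs → all inputs occur → occurs.
Zone A down [AND]: Control panel offline=occurs, Manual path lost=occurs → all inputs occur → occurs.
Release chain unavailable [AND]: Secondary release solenoid degraded=occurs, Outboard pressure switch malfunctions=occurs, Zone A down=occurs → all inputs occur → occurs.
Detection loop fails [AND]: Outboard smoke detector stuck=occurs, Redundant heat detector failed=occurs, Upper zone module lost=occurs → all inputs occur → occurs.
Zone B inoperative [AND]: C discharge nozzle degraded=occurs, Agent cylinder is inoperative=not → not all inputs occur → does not occur.
Agent supply down [OR]: Detection loop fails=occurs, Zone B inoperative=not → at least one input occurs → occurs.
Manual path 2 fails [AND]: Release solenoid 2 trips=occurs, #2 pressure switch 2 is out=occurs → all inputs occur → occurs.
Zone A 2 down [OR]: Primary control panel 2 offline=occurs, Outboard manual pull 2 is inoperative=occurs, Reserve abort switch 2 is down=not, Inboard smoke detector 2 is out=occurs → at least one input occurs → occurs.
Fire suppression does not activate [AND]: Release chain unavailable=occurs, Agent supply down=occurs, Manual path 2 fails=occurs, Zone A 2 down=occurs → all inputs occur → occurs.

Yes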